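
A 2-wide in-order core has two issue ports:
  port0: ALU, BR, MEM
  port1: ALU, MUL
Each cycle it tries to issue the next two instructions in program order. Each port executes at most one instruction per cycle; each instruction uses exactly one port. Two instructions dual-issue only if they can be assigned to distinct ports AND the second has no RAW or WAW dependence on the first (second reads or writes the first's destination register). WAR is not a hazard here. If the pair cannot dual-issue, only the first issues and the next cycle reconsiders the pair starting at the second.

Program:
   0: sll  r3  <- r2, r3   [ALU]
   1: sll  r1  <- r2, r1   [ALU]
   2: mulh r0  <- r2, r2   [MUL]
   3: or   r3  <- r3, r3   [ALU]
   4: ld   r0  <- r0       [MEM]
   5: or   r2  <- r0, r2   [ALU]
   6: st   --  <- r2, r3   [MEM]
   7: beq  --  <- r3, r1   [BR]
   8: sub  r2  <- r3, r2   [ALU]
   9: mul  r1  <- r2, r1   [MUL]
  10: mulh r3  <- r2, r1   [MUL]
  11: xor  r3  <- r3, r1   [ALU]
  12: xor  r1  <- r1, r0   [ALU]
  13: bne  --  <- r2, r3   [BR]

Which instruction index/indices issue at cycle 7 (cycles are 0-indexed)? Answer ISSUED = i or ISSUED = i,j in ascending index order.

[0] i0/i1  sll.ALU sll.ALU  -- pair
[1] i2/i3  mulh.MUL or.ALU  -- pair
[2] i4  ld.MEM  -- RAW r0
[3] i5  or.ALU  -- RAW r2
[4] i6  st.MEM  -- no-port MEM/BR
[5] i7/i8  beq.BR sub.ALU  -- pair
[6] i9  mul.MUL  -- no-port MUL/MUL
[7] i10  mulh.MUL  -- RAW+WAW r3
[8] i11/i12  xor.ALU xor.ALU  -- pair
[9] i13  bne.BR  -- tail

ISSUED = 10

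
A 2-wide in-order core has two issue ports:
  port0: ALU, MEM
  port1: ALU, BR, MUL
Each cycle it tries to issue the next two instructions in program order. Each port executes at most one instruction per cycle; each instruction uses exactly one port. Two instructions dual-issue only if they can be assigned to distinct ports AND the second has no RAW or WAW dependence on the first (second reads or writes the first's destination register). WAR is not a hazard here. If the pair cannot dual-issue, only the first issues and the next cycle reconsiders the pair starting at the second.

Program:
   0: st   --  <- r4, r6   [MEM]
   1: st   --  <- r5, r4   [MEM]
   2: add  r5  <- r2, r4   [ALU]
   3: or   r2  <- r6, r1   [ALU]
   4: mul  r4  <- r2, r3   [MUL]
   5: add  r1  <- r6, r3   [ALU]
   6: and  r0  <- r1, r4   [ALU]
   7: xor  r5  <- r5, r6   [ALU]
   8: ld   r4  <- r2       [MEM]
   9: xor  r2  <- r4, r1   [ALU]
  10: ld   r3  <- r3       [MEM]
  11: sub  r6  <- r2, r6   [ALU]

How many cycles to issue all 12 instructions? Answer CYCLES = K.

CYCLES = 8

  cy0 -> i0 (st) no-port MEM/MEM
  cy1 -> i1+i2 (st;add) pair
  cy2 -> i3 (or) RAW r2
  cy3 -> i4+i5 (mul;add) pair
  cy4 -> i6+i7 (and;xor) pair
  cy5 -> i8 (ld) RAW r4
  cy6 -> i9+i10 (xor;ld) pair
  cy7 -> i11 (sub) tail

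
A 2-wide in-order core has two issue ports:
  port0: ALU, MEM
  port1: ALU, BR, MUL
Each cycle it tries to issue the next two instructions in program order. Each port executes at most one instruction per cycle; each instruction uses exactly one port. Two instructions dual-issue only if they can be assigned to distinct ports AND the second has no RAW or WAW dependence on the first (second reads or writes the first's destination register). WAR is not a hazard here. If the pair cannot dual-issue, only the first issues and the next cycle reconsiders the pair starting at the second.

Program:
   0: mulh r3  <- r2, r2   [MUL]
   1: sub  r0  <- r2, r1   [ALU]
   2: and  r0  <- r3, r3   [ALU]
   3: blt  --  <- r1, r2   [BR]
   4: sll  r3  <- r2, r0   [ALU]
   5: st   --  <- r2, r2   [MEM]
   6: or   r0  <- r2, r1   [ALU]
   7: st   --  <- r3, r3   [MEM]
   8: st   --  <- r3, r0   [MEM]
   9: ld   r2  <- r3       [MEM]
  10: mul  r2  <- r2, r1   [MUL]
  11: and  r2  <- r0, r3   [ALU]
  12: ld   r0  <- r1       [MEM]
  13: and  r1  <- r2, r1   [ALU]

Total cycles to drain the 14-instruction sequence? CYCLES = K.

CYCLES = 9

  cy0 -> i0,i1 (mulh sub) pair
  cy1 -> i2,i3 (and blt) pair
  cy2 -> i4,i5 (sll st) pair
  cy3 -> i6,i7 (or st) pair
  cy4 -> i8 (st) no-port MEM/MEM
  cy5 -> i9 (ld) RAW+WAW r2
  cy6 -> i10 (mul) WAW r2
  cy7 -> i11,i12 (and ld) pair
  cy8 -> i13 (and) tail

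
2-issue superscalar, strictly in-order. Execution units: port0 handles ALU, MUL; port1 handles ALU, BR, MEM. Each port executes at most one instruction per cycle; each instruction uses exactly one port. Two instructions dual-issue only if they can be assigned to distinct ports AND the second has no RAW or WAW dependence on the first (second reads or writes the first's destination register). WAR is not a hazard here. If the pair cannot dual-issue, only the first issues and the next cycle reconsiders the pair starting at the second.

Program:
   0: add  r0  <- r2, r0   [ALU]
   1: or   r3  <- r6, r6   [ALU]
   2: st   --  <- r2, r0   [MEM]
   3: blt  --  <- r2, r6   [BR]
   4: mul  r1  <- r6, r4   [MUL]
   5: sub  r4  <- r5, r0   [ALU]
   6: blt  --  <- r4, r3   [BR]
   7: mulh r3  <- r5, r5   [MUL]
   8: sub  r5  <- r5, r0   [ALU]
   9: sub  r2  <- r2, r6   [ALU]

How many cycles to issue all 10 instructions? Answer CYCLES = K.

  cy0 -> i0/i1 (add;or) pair
  cy1 -> i2 (st) no-port MEM/BR
  cy2 -> i3/i4 (blt;mul) pair
  cy3 -> i5 (sub) RAW r4
  cy4 -> i6/i7 (blt;mulh) pair
  cy5 -> i8/i9 (sub;sub) pair

CYCLES = 6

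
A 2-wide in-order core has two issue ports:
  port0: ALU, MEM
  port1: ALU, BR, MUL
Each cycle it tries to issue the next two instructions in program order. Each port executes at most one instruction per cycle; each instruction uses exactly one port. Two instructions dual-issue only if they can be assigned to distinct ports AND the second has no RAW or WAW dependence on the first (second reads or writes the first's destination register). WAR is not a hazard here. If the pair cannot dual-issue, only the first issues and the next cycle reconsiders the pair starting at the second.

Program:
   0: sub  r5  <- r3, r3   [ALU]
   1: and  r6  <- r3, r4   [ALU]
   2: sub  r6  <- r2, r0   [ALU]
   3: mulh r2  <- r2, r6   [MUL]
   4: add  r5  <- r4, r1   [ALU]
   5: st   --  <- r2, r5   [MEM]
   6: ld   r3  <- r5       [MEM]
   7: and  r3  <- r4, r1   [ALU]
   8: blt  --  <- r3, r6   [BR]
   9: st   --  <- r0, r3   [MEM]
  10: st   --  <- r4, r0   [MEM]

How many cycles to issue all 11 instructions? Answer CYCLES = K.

0. sub/and @i0,i1  | dual
1. sub @i2  | RAW r6
2. mulh/add @i3,i4  | dual
3. st @i5  | no-port MEM/MEM
4. ld @i6  | WAW r3
5. and @i7  | RAW r3
6. blt/st @i8,i9  | dual
7. st @i10  | tail

CYCLES = 8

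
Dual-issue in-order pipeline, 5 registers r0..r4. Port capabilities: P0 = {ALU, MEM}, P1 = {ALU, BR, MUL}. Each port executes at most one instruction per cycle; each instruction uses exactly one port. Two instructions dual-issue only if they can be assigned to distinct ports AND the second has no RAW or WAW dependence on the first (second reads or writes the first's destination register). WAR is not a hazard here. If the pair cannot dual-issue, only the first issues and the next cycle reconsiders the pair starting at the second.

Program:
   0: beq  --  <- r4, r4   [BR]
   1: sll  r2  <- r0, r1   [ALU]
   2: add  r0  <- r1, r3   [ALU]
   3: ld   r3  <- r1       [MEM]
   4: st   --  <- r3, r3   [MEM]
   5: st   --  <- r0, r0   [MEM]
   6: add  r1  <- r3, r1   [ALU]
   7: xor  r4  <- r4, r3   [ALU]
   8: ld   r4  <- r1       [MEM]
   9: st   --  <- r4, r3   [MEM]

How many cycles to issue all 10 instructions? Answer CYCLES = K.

CYCLES = 7

c0: i0+i1 beq/sll  pair
c1: i2+i3 add/ld  pair
c2: i4 st  no-port MEM/MEM
c3: i5+i6 st/add  pair
c4: i7 xor  WAW r4
c5: i8 ld  no-port MEM/MEM
c6: i9 st  tail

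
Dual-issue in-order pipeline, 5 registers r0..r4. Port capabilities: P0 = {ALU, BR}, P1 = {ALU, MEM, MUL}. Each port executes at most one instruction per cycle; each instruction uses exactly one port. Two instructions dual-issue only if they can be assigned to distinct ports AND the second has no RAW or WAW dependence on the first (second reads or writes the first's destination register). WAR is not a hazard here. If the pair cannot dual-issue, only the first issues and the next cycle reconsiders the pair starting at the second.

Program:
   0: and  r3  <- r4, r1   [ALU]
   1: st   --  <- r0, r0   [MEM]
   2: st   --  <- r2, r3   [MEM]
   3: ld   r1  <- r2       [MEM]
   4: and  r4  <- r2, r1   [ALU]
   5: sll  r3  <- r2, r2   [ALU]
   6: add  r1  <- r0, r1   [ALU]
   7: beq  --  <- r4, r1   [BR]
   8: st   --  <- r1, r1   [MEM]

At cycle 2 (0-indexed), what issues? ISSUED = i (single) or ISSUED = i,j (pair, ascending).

  cy0 -> i0&i1 (and.ALU/st.MEM) pair
  cy1 -> i2 (st.MEM) no-port MEM/MEM
  cy2 -> i3 (ld.MEM) RAW r1
  cy3 -> i4&i5 (and.ALU/sll.ALU) pair
  cy4 -> i6 (add.ALU) RAW r1
  cy5 -> i7&i8 (beq.BR/st.MEM) pair

ISSUED = 3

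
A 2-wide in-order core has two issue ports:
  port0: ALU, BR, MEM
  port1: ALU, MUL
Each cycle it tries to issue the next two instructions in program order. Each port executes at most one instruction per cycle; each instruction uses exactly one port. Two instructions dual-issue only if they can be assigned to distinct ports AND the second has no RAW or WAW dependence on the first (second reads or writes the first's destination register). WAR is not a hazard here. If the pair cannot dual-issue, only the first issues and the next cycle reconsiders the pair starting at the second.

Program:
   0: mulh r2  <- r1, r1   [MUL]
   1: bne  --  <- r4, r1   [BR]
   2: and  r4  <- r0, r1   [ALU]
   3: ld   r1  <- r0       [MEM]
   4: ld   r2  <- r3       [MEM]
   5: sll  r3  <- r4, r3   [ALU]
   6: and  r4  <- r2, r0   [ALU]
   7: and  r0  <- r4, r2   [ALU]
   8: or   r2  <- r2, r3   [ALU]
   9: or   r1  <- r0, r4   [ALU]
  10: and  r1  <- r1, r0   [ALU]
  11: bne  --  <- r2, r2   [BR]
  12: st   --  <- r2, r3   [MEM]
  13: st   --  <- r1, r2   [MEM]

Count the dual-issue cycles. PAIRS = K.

c0: i0+i1 mulh.MUL/bne.BR  pair
c1: i2+i3 and.ALU/ld.MEM  pair
c2: i4+i5 ld.MEM/sll.ALU  pair
c3: i6 and.ALU  RAW r4
c4: i7+i8 and.ALU/or.ALU  pair
c5: i9 or.ALU  RAW+WAW r1
c6: i10+i11 and.ALU/bne.BR  pair
c7: i12 st.MEM  no-port MEM/MEM
c8: i13 st.MEM  tail

PAIRS = 5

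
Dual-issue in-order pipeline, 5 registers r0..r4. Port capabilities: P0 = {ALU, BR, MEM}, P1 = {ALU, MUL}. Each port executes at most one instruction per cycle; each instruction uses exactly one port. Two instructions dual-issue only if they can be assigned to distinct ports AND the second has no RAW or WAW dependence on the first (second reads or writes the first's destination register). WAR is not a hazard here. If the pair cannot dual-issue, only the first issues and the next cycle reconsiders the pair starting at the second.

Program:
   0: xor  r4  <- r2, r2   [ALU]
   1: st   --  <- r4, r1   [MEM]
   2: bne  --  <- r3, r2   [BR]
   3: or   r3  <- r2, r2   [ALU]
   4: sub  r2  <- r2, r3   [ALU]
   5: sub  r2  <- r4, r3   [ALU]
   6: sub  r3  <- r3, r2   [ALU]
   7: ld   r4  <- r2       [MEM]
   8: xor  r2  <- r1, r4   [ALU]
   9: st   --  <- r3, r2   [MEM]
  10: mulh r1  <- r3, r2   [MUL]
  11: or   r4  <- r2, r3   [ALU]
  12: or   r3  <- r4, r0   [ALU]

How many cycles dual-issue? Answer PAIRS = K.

c0: i0 xor  RAW r4
c1: i1 st  no-port MEM/BR
c2: i2,i3 bne/or  dual
c3: i4 sub  WAW r2
c4: i5 sub  RAW r2
c5: i6,i7 sub/ld  dual
c6: i8 xor  RAW r2
c7: i9,i10 st/mulh  dual
c8: i11 or  RAW r4
c9: i12 or  tail

PAIRS = 3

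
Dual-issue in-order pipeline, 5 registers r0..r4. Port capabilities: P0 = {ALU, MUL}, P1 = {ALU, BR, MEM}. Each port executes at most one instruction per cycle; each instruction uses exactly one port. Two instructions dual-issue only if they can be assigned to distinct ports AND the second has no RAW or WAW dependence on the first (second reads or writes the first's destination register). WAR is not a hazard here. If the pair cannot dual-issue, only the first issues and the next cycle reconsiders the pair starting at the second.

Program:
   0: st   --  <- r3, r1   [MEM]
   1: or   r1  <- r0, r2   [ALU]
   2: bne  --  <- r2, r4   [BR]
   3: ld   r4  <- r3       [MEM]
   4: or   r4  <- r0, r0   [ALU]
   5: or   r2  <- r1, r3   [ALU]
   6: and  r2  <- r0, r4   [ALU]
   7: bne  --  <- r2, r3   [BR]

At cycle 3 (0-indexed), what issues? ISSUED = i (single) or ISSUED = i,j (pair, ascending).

ISSUED = 4,5

[0] i0&i1  st+or  -- dual
[1] i2  bne  -- no-port BR/MEM
[2] i3  ld  -- WAW r4
[3] i4&i5  or+or  -- dual
[4] i6  and  -- RAW r2
[5] i7  bne  -- tail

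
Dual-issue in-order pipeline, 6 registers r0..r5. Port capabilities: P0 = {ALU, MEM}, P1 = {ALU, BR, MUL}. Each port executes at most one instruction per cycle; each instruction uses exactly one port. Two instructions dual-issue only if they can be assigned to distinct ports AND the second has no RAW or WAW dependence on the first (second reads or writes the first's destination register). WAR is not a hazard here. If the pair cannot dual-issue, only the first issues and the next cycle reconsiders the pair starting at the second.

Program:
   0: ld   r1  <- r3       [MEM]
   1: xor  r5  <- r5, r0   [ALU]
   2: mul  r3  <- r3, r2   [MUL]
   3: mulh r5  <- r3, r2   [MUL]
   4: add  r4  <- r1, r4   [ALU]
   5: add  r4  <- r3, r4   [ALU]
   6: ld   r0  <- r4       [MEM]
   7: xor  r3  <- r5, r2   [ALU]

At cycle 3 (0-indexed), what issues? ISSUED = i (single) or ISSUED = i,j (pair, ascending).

t=0 i0&i1:ld+xor ; dual
t=1 i2:mul ; no-port MUL/MUL
t=2 i3&i4:mulh+add ; dual
t=3 i5:add ; RAW r4
t=4 i6&i7:ld+xor ; dual

ISSUED = 5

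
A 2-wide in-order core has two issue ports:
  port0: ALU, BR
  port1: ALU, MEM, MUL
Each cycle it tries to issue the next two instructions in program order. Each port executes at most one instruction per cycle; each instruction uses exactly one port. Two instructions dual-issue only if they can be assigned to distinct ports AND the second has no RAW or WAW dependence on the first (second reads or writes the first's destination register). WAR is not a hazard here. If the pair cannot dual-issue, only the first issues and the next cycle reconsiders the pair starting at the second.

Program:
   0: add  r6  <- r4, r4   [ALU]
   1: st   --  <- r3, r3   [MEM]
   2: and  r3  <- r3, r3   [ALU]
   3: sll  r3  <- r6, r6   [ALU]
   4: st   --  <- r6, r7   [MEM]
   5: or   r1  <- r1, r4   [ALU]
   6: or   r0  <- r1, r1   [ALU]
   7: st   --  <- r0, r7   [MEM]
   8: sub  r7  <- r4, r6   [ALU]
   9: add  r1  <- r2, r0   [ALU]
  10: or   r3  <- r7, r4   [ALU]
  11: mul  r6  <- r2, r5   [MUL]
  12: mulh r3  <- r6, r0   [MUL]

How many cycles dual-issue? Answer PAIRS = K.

0. add.ALU;st.MEM @i0+i1  | dual
1. and.ALU @i2  | WAW r3
2. sll.ALU;st.MEM @i3+i4  | dual
3. or.ALU @i5  | RAW r1
4. or.ALU @i6  | RAW r0
5. st.MEM;sub.ALU @i7+i8  | dual
6. add.ALU;or.ALU @i9+i10  | dual
7. mul.MUL @i11  | no-port MUL/MUL
8. mulh.MUL @i12  | tail

PAIRS = 4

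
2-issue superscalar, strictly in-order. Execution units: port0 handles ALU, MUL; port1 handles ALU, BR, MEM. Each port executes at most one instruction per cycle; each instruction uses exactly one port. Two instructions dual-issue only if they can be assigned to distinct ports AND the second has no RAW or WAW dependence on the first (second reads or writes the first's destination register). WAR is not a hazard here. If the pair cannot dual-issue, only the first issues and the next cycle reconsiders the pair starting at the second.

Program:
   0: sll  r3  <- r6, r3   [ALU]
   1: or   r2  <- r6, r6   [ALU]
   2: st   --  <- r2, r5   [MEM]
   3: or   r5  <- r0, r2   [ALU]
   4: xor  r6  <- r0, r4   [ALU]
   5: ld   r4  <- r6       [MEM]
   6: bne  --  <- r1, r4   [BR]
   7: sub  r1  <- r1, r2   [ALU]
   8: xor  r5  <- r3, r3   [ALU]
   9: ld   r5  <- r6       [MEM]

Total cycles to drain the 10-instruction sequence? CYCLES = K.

CYCLES = 7

0. sll.ALU/or.ALU @i0/i1  | dual
1. st.MEM/or.ALU @i2/i3  | dual
2. xor.ALU @i4  | RAW r6
3. ld.MEM @i5  | no-port MEM/BR
4. bne.BR/sub.ALU @i6/i7  | dual
5. xor.ALU @i8  | WAW r5
6. ld.MEM @i9  | tail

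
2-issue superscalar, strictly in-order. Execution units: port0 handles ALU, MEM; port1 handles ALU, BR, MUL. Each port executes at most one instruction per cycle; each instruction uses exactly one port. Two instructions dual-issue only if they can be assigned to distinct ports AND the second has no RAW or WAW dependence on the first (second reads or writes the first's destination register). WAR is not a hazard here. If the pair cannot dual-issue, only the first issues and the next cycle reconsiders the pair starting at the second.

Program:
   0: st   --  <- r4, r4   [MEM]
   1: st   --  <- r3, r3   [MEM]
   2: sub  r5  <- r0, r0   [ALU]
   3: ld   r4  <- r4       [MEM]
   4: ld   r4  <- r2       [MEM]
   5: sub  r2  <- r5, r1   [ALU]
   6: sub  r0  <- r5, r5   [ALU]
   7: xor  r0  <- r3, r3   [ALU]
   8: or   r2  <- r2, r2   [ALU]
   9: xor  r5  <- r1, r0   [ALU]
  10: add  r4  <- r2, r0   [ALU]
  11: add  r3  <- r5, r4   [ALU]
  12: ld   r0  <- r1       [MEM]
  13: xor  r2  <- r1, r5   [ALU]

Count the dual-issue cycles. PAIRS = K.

PAIRS = 5

  cy0 -> i0 (st.MEM) no-port MEM/MEM
  cy1 -> i1/i2 (st.MEM+sub.ALU) dual
  cy2 -> i3 (ld.MEM) no-port MEM/MEM
  cy3 -> i4/i5 (ld.MEM+sub.ALU) dual
  cy4 -> i6 (sub.ALU) WAW r0
  cy5 -> i7/i8 (xor.ALU+or.ALU) dual
  cy6 -> i9/i10 (xor.ALU+add.ALU) dual
  cy7 -> i11/i12 (add.ALU+ld.MEM) dual
  cy8 -> i13 (xor.ALU) tail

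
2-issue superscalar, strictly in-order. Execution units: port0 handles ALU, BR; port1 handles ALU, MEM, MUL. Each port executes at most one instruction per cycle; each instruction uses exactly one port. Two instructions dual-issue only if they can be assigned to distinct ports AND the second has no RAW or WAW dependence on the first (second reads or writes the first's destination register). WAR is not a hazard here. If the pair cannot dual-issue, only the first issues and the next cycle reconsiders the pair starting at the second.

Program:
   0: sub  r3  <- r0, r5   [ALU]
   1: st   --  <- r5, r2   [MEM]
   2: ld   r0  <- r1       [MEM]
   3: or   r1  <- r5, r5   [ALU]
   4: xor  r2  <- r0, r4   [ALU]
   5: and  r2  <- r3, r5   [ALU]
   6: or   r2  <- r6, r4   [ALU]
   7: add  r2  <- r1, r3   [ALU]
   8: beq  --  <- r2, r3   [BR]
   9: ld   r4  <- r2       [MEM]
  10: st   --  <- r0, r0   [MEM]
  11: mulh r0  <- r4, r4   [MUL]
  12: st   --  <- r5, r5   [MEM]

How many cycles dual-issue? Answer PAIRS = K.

[0] i0,i1  sub/st  -- 2-wide
[1] i2,i3  ld/or  -- 2-wide
[2] i4  xor  -- WAW r2
[3] i5  and  -- WAW r2
[4] i6  or  -- WAW r2
[5] i7  add  -- RAW r2
[6] i8,i9  beq/ld  -- 2-wide
[7] i10  st  -- no-port MEM/MUL
[8] i11  mulh  -- no-port MUL/MEM
[9] i12  st  -- tail

PAIRS = 3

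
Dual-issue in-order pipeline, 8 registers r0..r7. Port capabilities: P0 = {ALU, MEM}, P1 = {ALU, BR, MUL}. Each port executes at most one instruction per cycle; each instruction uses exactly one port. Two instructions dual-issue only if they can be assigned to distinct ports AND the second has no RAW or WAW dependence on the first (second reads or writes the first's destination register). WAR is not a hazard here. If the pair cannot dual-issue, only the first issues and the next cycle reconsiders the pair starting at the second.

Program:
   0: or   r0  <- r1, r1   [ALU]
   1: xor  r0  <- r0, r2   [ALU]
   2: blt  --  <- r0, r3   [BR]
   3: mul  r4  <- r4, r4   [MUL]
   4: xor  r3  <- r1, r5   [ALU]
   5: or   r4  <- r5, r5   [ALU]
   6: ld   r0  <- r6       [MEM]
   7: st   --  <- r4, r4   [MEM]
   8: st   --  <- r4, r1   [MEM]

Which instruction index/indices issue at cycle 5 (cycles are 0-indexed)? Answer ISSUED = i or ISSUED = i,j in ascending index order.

ISSUED = 7

#0 head=0: or i0 RAW+WAW r0
#1 head=1: xor i1 RAW r0
#2 head=2: blt i2 no-port BR/MUL
#3 head=3: mul+xor i3,i4 dual
#4 head=5: or+ld i5,i6 dual
#5 head=7: st i7 no-port MEM/MEM
#6 head=8: st i8 tail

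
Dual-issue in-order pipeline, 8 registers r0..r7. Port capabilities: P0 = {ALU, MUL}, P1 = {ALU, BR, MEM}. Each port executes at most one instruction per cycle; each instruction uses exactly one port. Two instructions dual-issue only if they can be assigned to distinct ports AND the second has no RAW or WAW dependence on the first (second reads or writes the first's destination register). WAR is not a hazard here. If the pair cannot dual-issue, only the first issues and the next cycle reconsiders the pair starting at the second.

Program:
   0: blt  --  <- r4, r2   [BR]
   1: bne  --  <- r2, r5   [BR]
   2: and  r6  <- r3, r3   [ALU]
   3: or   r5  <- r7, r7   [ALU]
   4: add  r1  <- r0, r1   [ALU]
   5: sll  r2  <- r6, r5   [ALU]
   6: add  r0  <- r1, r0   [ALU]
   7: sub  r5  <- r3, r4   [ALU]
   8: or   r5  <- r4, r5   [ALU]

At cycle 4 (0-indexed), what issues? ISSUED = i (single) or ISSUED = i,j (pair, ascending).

[0] i0  blt.BR  -- no-port BR/BR
[1] i1&i2  bne.BR/and.ALU  -- 2-wide
[2] i3&i4  or.ALU/add.ALU  -- 2-wide
[3] i5&i6  sll.ALU/add.ALU  -- 2-wide
[4] i7  sub.ALU  -- RAW+WAW r5
[5] i8  or.ALU  -- tail

ISSUED = 7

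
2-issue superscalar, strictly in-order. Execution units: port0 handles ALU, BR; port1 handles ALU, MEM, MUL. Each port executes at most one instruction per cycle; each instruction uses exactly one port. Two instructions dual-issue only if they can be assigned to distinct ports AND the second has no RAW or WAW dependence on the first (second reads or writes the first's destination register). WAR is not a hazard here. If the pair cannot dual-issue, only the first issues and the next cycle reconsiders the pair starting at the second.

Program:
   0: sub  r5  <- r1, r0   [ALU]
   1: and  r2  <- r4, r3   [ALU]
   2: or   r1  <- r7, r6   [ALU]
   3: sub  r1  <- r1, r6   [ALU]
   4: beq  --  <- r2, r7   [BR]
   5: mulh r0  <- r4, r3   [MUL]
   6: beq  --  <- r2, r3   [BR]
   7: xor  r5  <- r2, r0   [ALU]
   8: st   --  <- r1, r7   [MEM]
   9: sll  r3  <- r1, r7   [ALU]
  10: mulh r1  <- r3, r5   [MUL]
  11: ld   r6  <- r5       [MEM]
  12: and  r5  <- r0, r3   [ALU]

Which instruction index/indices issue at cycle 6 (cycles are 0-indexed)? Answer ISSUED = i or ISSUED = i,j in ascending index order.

c0: i0&i1 sub;and  2-wide
c1: i2 or  RAW+WAW r1
c2: i3&i4 sub;beq  2-wide
c3: i5&i6 mulh;beq  2-wide
c4: i7&i8 xor;st  2-wide
c5: i9 sll  RAW r3
c6: i10 mulh  no-port MUL/MEM
c7: i11&i12 ld;and  2-wide

ISSUED = 10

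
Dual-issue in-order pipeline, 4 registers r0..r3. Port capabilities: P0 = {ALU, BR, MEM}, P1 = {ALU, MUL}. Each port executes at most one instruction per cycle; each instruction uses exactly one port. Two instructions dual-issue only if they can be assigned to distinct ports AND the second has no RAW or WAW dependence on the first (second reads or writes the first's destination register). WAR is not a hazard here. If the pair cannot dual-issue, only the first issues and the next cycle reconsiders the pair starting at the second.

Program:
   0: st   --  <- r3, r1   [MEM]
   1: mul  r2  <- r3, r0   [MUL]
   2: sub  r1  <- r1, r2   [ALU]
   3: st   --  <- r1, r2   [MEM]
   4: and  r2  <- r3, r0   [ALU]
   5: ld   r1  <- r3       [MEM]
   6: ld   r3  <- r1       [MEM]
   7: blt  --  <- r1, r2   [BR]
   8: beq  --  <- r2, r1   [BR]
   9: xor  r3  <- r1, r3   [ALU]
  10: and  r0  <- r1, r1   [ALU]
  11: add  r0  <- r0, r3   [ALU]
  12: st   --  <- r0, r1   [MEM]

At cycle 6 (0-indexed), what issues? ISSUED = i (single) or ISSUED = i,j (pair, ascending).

ISSUED = 8,9

[0] i0+i1  st.MEM/mul.MUL  -- 2-wide
[1] i2  sub.ALU  -- RAW r1
[2] i3+i4  st.MEM/and.ALU  -- 2-wide
[3] i5  ld.MEM  -- no-port MEM/MEM
[4] i6  ld.MEM  -- no-port MEM/BR
[5] i7  blt.BR  -- no-port BR/BR
[6] i8+i9  beq.BR/xor.ALU  -- 2-wide
[7] i10  and.ALU  -- RAW+WAW r0
[8] i11  add.ALU  -- RAW r0
[9] i12  st.MEM  -- tail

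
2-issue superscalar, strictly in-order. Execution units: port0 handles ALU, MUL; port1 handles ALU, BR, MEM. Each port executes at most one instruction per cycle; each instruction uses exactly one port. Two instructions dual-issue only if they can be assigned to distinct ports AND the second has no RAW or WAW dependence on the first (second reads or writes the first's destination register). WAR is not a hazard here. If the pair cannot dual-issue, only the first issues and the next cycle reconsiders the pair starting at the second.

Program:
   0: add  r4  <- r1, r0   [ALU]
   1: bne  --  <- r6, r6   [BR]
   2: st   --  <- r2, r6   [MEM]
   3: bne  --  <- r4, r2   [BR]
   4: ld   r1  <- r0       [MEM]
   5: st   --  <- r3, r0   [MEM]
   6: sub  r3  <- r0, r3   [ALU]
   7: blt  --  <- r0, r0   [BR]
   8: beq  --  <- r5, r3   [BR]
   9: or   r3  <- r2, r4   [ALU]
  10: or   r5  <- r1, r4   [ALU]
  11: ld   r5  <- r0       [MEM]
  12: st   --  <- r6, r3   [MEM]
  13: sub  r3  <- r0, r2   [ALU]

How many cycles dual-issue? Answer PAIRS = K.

PAIRS = 4

0. add;bne @i0&i1  | pair
1. st @i2  | no-port MEM/BR
2. bne @i3  | no-port BR/MEM
3. ld @i4  | no-port MEM/MEM
4. st;sub @i5&i6  | pair
5. blt @i7  | no-port BR/BR
6. beq;or @i8&i9  | pair
7. or @i10  | WAW r5
8. ld @i11  | no-port MEM/MEM
9. st;sub @i12&i13  | pair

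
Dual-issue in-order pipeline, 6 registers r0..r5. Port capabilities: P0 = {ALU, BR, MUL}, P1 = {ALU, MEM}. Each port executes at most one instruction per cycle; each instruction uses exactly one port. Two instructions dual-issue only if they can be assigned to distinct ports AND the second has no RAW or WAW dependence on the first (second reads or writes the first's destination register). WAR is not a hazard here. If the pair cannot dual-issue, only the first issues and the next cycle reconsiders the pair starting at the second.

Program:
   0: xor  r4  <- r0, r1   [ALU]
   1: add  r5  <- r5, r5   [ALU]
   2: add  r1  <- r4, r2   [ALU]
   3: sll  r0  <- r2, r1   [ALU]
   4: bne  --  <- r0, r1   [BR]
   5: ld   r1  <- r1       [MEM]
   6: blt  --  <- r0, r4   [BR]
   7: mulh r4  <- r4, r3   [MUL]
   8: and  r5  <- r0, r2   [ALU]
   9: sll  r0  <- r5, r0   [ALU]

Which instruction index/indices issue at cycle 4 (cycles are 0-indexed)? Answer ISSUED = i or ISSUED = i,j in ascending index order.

[0] i0/i1  xor add  -- 2-wide
[1] i2  add  -- RAW r1
[2] i3  sll  -- RAW r0
[3] i4/i5  bne ld  -- 2-wide
[4] i6  blt  -- no-port BR/MUL
[5] i7/i8  mulh and  -- 2-wide
[6] i9  sll  -- tail

ISSUED = 6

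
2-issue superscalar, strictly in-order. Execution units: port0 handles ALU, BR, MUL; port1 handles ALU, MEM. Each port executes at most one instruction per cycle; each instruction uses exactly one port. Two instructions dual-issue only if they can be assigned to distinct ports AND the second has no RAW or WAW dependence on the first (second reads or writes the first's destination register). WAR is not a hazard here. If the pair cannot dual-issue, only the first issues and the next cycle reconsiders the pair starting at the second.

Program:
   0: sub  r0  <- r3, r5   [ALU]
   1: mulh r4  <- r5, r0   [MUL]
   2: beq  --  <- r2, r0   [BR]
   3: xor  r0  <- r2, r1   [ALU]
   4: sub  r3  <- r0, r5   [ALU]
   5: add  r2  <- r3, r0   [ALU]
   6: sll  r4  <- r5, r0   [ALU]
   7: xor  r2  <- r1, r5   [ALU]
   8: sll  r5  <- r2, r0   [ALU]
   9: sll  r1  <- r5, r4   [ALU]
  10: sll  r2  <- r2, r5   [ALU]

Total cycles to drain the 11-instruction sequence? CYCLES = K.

CYCLES = 8

  cy0 -> i0 (sub.ALU) RAW r0
  cy1 -> i1 (mulh.MUL) no-port MUL/BR
  cy2 -> i2,i3 (beq.BR/xor.ALU) pair
  cy3 -> i4 (sub.ALU) RAW r3
  cy4 -> i5,i6 (add.ALU/sll.ALU) pair
  cy5 -> i7 (xor.ALU) RAW r2
  cy6 -> i8 (sll.ALU) RAW r5
  cy7 -> i9,i10 (sll.ALU/sll.ALU) pair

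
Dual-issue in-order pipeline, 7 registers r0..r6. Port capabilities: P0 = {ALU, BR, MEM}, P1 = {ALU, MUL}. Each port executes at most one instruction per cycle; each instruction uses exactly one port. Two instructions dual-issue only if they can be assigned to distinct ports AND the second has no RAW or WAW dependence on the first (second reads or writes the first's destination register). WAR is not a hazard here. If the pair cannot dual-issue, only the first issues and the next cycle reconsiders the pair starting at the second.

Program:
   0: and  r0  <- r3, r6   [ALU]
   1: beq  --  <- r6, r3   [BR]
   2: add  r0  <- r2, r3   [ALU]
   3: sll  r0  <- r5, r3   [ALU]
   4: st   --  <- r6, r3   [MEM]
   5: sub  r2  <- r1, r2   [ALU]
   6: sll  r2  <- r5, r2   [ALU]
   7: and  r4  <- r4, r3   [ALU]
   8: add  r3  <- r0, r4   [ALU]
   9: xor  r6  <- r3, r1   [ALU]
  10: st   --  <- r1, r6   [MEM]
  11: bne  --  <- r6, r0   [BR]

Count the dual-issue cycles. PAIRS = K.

#0 head=0: and.ALU;beq.BR i0+i1 2-wide
#1 head=2: add.ALU i2 WAW r0
#2 head=3: sll.ALU;st.MEM i3+i4 2-wide
#3 head=5: sub.ALU i5 RAW+WAW r2
#4 head=6: sll.ALU;and.ALU i6+i7 2-wide
#5 head=8: add.ALU i8 RAW r3
#6 head=9: xor.ALU i9 RAW r6
#7 head=10: st.MEM i10 no-port MEM/BR
#8 head=11: bne.BR i11 tail

PAIRS = 3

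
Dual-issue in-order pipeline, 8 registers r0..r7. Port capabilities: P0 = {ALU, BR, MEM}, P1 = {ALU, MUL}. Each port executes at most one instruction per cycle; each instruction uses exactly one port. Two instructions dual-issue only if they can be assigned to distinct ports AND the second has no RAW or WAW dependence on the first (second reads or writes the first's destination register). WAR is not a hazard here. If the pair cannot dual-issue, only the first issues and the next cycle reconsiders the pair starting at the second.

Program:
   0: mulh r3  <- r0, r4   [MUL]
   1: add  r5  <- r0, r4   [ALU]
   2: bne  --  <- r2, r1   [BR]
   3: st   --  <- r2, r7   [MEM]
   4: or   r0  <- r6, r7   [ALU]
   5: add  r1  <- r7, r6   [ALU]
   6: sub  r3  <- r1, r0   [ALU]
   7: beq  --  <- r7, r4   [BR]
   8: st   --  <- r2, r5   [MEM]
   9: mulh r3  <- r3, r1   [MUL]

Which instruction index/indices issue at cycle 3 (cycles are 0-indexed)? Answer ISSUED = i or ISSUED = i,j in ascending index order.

c0: i0/i1 mulh;add  pair
c1: i2 bne  no-port BR/MEM
c2: i3/i4 st;or  pair
c3: i5 add  RAW r1
c4: i6/i7 sub;beq  pair
c5: i8/i9 st;mulh  pair

ISSUED = 5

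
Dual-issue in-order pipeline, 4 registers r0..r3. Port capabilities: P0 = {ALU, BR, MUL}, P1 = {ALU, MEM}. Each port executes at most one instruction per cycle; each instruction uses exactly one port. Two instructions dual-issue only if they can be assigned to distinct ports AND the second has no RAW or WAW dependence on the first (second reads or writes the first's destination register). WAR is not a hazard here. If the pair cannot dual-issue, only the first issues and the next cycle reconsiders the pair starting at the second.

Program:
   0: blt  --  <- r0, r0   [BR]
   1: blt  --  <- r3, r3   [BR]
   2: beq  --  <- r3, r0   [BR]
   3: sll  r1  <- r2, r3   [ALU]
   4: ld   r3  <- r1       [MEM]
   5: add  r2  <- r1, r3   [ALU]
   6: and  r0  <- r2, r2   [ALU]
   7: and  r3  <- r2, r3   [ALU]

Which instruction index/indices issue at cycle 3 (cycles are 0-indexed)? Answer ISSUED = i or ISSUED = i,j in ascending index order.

#0 head=0: blt.BR i0 no-port BR/BR
#1 head=1: blt.BR i1 no-port BR/BR
#2 head=2: beq.BR;sll.ALU i2/i3 pair
#3 head=4: ld.MEM i4 RAW r3
#4 head=5: add.ALU i5 RAW r2
#5 head=6: and.ALU;and.ALU i6/i7 pair

ISSUED = 4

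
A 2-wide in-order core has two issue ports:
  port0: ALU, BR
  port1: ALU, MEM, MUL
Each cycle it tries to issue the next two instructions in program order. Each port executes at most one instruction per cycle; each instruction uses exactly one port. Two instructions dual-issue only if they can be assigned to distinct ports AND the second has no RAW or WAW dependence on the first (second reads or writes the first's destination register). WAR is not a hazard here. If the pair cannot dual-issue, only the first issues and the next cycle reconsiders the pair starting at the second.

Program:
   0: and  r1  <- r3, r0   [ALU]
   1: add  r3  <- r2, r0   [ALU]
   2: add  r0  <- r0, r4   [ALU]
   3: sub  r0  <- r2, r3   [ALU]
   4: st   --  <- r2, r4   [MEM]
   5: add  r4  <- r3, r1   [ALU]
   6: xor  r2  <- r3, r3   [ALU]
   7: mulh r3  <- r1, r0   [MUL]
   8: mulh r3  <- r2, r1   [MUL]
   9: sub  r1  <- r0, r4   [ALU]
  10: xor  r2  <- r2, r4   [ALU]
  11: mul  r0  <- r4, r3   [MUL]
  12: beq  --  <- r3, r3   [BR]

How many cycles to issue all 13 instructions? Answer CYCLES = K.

CYCLES = 8

t=0 i0/i1:and.ALU;add.ALU ; dual
t=1 i2:add.ALU ; WAW r0
t=2 i3/i4:sub.ALU;st.MEM ; dual
t=3 i5/i6:add.ALU;xor.ALU ; dual
t=4 i7:mulh.MUL ; no-port MUL/MUL
t=5 i8/i9:mulh.MUL;sub.ALU ; dual
t=6 i10/i11:xor.ALU;mul.MUL ; dual
t=7 i12:beq.BR ; tail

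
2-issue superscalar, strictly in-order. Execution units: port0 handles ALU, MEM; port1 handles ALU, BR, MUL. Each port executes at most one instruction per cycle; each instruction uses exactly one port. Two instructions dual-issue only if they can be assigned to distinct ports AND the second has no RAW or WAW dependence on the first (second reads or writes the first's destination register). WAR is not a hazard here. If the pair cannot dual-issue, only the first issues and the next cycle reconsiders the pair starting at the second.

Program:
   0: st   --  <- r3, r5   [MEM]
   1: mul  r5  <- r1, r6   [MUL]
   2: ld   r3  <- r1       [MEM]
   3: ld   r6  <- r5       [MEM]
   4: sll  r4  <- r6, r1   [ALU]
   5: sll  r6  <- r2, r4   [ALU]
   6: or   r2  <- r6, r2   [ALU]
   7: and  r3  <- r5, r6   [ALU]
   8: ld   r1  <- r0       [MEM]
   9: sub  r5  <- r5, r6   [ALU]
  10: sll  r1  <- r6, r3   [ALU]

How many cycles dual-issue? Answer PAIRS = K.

PAIRS = 3

0. st.MEM+mul.MUL @i0&i1  | dual
1. ld.MEM @i2  | no-port MEM/MEM
2. ld.MEM @i3  | RAW r6
3. sll.ALU @i4  | RAW r4
4. sll.ALU @i5  | RAW r6
5. or.ALU+and.ALU @i6&i7  | dual
6. ld.MEM+sub.ALU @i8&i9  | dual
7. sll.ALU @i10  | tail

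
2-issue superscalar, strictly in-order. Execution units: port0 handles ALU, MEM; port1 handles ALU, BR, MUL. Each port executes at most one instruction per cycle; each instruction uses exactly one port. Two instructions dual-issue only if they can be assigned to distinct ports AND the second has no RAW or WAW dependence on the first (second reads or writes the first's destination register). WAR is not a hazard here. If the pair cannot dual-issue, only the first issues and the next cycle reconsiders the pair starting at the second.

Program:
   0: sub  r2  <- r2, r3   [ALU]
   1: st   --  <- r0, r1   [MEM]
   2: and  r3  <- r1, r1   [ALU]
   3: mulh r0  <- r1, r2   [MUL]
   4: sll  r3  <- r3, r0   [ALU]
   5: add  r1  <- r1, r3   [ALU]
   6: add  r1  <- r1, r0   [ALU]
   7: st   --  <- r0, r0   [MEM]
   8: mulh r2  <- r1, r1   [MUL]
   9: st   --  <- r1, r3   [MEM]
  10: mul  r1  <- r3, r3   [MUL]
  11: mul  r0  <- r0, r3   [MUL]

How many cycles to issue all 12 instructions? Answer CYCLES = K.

0. sub/st @i0/i1  | 2-wide
1. and/mulh @i2/i3  | 2-wide
2. sll @i4  | RAW r3
3. add @i5  | RAW+WAW r1
4. add/st @i6/i7  | 2-wide
5. mulh/st @i8/i9  | 2-wide
6. mul @i10  | no-port MUL/MUL
7. mul @i11  | tail

CYCLES = 8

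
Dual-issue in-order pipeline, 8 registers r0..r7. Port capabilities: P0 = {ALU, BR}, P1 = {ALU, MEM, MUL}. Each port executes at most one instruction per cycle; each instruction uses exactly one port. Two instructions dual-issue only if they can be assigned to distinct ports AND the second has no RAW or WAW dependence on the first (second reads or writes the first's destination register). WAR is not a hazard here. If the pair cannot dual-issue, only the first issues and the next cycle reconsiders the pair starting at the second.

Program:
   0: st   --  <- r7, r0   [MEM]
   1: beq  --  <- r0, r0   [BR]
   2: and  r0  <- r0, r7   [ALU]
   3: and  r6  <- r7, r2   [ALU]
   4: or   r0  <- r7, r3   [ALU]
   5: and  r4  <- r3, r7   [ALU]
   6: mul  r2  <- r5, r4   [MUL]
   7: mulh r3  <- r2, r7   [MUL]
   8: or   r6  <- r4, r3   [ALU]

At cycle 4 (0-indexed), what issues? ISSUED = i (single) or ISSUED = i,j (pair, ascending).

ISSUED = 7

t=0 i0+i1:st.MEM/beq.BR ; 2-wide
t=1 i2+i3:and.ALU/and.ALU ; 2-wide
t=2 i4+i5:or.ALU/and.ALU ; 2-wide
t=3 i6:mul.MUL ; no-port MUL/MUL
t=4 i7:mulh.MUL ; RAW r3
t=5 i8:or.ALU ; tail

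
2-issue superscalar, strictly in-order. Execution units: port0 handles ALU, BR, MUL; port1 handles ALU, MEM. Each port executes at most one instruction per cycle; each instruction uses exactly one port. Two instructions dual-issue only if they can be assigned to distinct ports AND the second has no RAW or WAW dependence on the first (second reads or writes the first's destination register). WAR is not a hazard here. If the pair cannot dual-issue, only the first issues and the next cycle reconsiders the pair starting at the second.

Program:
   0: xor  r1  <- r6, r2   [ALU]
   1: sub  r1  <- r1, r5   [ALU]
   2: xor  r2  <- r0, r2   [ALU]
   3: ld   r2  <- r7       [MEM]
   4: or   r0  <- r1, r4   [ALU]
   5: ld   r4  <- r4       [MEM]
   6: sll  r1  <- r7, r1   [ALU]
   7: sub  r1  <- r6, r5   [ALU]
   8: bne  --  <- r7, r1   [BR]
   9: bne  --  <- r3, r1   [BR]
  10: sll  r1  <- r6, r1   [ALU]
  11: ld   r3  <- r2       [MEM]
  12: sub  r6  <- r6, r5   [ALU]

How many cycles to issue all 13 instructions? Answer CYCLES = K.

CYCLES = 8

[0] i0  xor.ALU  -- RAW+WAW r1
[1] i1+i2  sub.ALU+xor.ALU  -- 2-wide
[2] i3+i4  ld.MEM+or.ALU  -- 2-wide
[3] i5+i6  ld.MEM+sll.ALU  -- 2-wide
[4] i7  sub.ALU  -- RAW r1
[5] i8  bne.BR  -- no-port BR/BR
[6] i9+i10  bne.BR+sll.ALU  -- 2-wide
[7] i11+i12  ld.MEM+sub.ALU  -- 2-wide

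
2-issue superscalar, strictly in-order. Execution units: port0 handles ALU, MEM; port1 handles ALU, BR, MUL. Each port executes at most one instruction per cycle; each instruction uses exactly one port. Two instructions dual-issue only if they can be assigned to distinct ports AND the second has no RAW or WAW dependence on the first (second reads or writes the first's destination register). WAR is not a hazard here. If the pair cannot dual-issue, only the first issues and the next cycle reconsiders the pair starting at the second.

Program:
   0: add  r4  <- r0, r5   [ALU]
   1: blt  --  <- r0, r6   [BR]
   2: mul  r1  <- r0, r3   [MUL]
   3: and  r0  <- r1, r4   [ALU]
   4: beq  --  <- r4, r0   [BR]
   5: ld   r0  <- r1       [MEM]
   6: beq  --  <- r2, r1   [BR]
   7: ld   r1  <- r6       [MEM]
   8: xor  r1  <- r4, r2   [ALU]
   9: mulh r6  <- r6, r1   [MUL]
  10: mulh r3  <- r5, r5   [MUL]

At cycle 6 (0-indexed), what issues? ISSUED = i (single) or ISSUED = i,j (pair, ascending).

ISSUED = 9

[0] i0/i1  add/blt  -- 2-wide
[1] i2  mul  -- RAW r1
[2] i3  and  -- RAW r0
[3] i4/i5  beq/ld  -- 2-wide
[4] i6/i7  beq/ld  -- 2-wide
[5] i8  xor  -- RAW r1
[6] i9  mulh  -- no-port MUL/MUL
[7] i10  mulh  -- tail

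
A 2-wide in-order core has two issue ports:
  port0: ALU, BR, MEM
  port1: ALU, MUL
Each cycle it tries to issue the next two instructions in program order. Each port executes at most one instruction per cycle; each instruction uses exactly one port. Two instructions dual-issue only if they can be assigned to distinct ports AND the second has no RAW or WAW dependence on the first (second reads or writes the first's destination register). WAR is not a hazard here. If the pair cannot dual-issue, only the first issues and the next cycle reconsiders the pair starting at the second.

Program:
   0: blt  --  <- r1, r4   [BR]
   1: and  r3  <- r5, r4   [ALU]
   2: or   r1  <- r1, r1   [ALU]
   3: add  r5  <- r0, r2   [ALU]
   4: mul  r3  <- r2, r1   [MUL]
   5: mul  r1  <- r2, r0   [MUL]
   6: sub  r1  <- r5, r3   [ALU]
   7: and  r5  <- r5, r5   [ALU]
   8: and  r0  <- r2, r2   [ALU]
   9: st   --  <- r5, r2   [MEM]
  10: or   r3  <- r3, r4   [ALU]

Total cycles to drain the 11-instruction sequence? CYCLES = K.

t=0 i0&i1:blt+and ; pair
t=1 i2&i3:or+add ; pair
t=2 i4:mul ; no-port MUL/MUL
t=3 i5:mul ; WAW r1
t=4 i6&i7:sub+and ; pair
t=5 i8&i9:and+st ; pair
t=6 i10:or ; tail

CYCLES = 7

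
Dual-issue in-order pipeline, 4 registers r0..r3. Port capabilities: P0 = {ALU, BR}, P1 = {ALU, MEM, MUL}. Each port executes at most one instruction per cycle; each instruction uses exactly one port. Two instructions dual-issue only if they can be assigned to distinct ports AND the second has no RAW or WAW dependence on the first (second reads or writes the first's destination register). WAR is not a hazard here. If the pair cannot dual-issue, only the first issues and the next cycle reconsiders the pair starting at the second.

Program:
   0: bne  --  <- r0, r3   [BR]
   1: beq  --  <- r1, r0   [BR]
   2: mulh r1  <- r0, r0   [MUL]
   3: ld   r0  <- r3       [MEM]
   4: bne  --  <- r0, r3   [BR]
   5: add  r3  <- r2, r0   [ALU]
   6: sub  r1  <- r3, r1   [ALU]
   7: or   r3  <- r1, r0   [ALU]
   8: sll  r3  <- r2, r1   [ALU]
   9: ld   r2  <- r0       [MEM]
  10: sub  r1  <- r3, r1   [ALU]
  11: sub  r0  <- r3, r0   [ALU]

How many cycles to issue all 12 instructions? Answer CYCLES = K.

t=0 i0:bne.BR ; no-port BR/BR
t=1 i1&i2:beq.BR;mulh.MUL ; dual
t=2 i3:ld.MEM ; RAW r0
t=3 i4&i5:bne.BR;add.ALU ; dual
t=4 i6:sub.ALU ; RAW r1
t=5 i7:or.ALU ; WAW r3
t=6 i8&i9:sll.ALU;ld.MEM ; dual
t=7 i10&i11:sub.ALU;sub.ALU ; dual

CYCLES = 8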